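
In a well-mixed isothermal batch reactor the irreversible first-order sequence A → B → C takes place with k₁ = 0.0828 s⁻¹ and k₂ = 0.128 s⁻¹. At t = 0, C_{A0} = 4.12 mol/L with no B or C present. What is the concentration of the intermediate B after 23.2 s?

The intermediate concentration in a first-order A→B→C sequence is C_B = k₁C_{A0}(e^(−k₁t) − e^(−k₂t))/(k₂−k₁).
e^(−k₁t) = e^(−0.0828×23.2) = e^(−1.921) = 0.1465; e^(−k₂t) = e^(−2.970) = 0.05132.
C_B = 0.0828×4.12/(0.128−0.0828) × (0.1465−0.05132) = 7.547×0.09514 = 0.7181 mol/L.

0.718 mol/L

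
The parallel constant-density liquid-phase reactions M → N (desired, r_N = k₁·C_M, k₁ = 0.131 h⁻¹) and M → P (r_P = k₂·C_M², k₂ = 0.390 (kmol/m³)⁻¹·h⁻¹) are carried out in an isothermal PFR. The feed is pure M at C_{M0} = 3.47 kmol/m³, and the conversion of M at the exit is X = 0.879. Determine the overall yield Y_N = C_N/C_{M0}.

C_M = C_{M0}(1−X) = 0.4199 kmol/m³.
Along a PFR/batch, dC_N/dC_M = −r_N/(r_N+r_P) = −k₁/(k₁+k₂·C_M).
Integrating from C_{M0} to C_M: C_N = (0.131/0.390)·ln[(0.131+0.390·3.47)/(0.131+0.390·0.420)] = 0.3359·ln(1.484/0.2947) = 0.5430 kmol/m³.
Y_N = C_N/C_{M0} = 0.5430/3.47 = 0.156.

0.156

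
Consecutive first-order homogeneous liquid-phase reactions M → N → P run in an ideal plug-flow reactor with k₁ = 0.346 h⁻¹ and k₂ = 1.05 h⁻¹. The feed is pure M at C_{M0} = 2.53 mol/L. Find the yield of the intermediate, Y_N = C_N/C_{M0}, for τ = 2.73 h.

The intermediate concentration in a first-order A→B→C sequence is C_N = k₁C_{M0}(e^(−k₁τ) − e^(−k₂τ))/(k₂−k₁).
e^(−k₁τ) = e^(−0.346×2.73) = e^(−0.9446) = 0.3888; e^(−k₂τ) = e^(−2.867) = 0.05690.
C_N = 0.346×2.53/(1.05−0.346) × (0.3888−0.05690) = 1.243×0.3319 = 0.4128 mol/L.
Y_N = C_N/C_{M0} = 0.4128/2.53 = 0.163.

0.163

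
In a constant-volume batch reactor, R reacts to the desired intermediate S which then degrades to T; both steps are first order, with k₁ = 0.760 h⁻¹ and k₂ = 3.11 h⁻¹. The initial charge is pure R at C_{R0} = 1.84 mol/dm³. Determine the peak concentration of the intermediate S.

0.285 mol/dm³

For a first-order series the maximum intermediate yield is C_{S,max}/C_{R0} = (k₁/k₂)^[k₂/(k₂−k₁)].
= (0.760/3.11)^(3.11/(3.11−0.760)) = (0.2444)^(1.323) = 0.1549.
C_{S,max} = 0.1549×1.84 = 0.285 mol/dm³.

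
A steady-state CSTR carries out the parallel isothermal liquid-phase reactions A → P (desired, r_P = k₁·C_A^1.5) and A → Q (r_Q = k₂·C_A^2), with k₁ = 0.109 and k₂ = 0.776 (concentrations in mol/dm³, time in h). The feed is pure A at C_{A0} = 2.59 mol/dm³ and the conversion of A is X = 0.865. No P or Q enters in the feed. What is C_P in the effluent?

Exit C_A = C_{A0}(1−X) = 2.59×0.135 = 0.3497 mol/dm³.
Rates in a CSTR are evaluated at the outlet concentration: r_P = 0.109×0.3497^1.5 = 0.02254, r_Q = 0.776×0.3497^2 = 0.09487.
Fraction of consumed A going to P: r_P/(r_P+r_Q) = 0.1919.
C_P = 0.1919·C_{A0}·X = 0.1919×2.59×0.865 = 0.430 mol/dm³.

0.430 mol/dm³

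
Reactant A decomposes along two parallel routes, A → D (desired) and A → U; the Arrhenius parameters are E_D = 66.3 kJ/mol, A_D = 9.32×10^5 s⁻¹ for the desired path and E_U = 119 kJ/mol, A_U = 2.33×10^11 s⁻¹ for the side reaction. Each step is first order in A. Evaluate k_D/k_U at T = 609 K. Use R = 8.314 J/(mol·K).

Since both paths have the same order in A, the concentration cancels and S_{D/U} = k_D/k_U = (A_D/A_U)·exp[(E_U−E_D)/(RT)].
(E_U−E_D)/(RT) = (119−66.3)×10³/(8.314×609) = 52700/5063 = 10.41.
k_D/k_U = (9.32×10^5/2.33×10^11)·exp(10.41) = 4.000×10^-6 × 33136 = 0.133.
Since E_D < E_U, lowering the temperature improves selectivity toward D.

0.133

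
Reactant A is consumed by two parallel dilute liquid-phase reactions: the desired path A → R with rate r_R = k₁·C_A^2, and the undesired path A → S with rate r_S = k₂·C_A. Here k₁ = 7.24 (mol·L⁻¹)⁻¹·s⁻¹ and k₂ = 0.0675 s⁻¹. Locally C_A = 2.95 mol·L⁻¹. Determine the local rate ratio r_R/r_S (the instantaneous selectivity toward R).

316

S_{R/S} = r_R/r_S = (k₁·C_A^2)/(k₂·C_A) = (k₁/k₂)·C_A.
= (7.24×2.950^2) / (0.0675×2.950) = 63.01/0.1991 = 316.
Since the desired path is higher order in A, keeping C_A high (PFR or concentrated feed) favours R.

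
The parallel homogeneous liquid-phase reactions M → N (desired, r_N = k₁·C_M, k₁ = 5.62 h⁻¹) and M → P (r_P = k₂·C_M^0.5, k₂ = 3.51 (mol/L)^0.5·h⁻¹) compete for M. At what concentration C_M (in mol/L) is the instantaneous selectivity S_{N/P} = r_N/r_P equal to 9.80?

S_{N/P} = (k₁/k₂)·C_M^0.5 ⇒ C_M = (S·k₂/k₁)^(2).
= (9.80×3.51/5.62)^(2) = (6.121)^(2) = 37.5 mol/L.

37.5 mol/L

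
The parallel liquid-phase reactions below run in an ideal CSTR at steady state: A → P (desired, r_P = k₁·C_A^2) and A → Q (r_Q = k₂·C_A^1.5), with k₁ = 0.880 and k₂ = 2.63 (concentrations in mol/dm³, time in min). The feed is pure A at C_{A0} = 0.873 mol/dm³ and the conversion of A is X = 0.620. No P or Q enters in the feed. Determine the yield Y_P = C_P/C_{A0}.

0.100

Exit C_A = C_{A0}(1−X) = 0.873×0.380 = 0.3317 mol/dm³.
In a CSTR the entire volume is at exit conditions, so r_P = 0.880×0.3317^2 = 0.09685 and r_Q = 2.63×0.3317^1.5 = 0.5025.
Fraction of consumed A going to P: r_P/(r_P+r_Q) = 0.1616.
C_P = 0.1616·C_{A0}·X = 0.1616×0.873×0.620 = 0.0875 mol/dm³; Y_P = C_P/C_{A0} = 0.100.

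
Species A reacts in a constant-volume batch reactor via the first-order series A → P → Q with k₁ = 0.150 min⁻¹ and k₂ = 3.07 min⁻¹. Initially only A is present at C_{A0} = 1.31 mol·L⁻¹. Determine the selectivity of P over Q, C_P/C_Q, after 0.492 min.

Solving the coupled first-order balances gives C_P(t) = [k₁/(k₂−k₁)]·C_{A0}·(e^(−k₁t) − e^(−k₂t)).
e^(−k₁t) = e^(−0.150×0.492) = e^(−0.07380) = 0.9289; e^(−k₂t) = e^(−1.510) = 0.2208.
C_P = 0.150×1.31/(3.07−0.150) × (0.9289−0.2208) = 0.06729×0.7080 = 0.04765 mol·L⁻¹.
C_A = C_{A0}e^(−k₁t) = 1.217 mol·L⁻¹, so C_Q = C_{A0}−C_A−C_P = 0.04555 mol·L⁻¹; C_P/C_Q = 1.05.

1.05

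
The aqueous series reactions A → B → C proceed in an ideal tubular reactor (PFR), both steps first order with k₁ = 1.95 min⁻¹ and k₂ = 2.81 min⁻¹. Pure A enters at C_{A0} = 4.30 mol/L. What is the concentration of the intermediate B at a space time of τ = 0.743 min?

1.08 mol/L

For first-order series with pure A initially, C_B(τ) = k₁C_{A0}/(k₂−k₁)·(e^(−k₁τ) − e^(−k₂τ)).
e^(−k₁τ) = e^(−1.95×0.743) = e^(−1.449) = 0.2348; e^(−k₂τ) = e^(−2.088) = 0.1240.
C_B = 1.95×4.30/(2.81−1.95) × (0.2348−0.1240) = 9.750×0.1109 = 1.081 mol/L.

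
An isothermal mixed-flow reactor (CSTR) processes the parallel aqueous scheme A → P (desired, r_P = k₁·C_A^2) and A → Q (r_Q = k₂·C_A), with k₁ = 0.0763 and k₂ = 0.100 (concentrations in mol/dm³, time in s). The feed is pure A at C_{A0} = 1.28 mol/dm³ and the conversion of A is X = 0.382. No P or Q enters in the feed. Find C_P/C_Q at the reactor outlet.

Exit C_A = C_{A0}(1−X) = 1.28×0.618 = 0.7910 mol/dm³.
A CSTR operates uniformly at the exit composition, giving r_P = 0.04774 and r_Q = 0.07910 (each k·C_A^n at C_A = 0.7910).
Overall selectivity = C_P/C_Q = r_Pτ/(r_Qτ) = r_P/r_Q = 0.604.

0.604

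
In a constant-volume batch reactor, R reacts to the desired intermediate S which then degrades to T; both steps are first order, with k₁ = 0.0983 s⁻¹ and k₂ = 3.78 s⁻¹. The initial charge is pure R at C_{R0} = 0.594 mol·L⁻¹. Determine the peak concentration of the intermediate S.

Evaluating C_S at t_opt = ln(k₂/k₁)/(k₂−k₁) gives C_{S,max}/C_{R0} = (k₁/k₂)^[k₂/(k₂−k₁)].
= (0.0983/3.78)^(3.78/(3.78−0.0983)) = (0.02601)^(1.027) = 0.02359.
C_{S,max} = 0.02359×0.594 = 0.0140 mol·L⁻¹.

0.0140 mol·L⁻¹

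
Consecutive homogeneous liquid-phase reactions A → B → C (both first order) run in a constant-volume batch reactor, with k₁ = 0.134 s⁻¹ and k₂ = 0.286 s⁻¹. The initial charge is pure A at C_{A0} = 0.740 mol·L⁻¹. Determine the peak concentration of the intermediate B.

Evaluating C_B at t_opt = ln(k₂/k₁)/(k₂−k₁) gives C_{B,max}/C_{A0} = (k₁/k₂)^[k₂/(k₂−k₁)].
= (0.134/0.286)^(0.286/(0.286−0.134)) = (0.4685)^(1.882) = 0.2401.
C_{B,max} = 0.2401×0.740 = 0.178 mol·L⁻¹.

0.178 mol·L⁻¹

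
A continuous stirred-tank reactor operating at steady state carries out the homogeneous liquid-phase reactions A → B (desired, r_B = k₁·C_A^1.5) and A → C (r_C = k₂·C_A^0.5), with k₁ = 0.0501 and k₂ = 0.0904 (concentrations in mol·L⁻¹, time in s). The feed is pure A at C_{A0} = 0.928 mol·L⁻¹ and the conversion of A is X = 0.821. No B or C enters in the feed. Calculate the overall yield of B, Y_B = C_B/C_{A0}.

0.0692

Exit C_A = C_{A0}(1−X) = 0.928×0.179 = 0.1661 mol·L⁻¹.
In a CSTR the entire volume is at exit conditions, so r_B = 0.0501×0.1661^1.5 = 0.003392 and r_C = 0.0904×0.1661^0.5 = 0.03684.
Fraction of consumed A going to B: r_B/(r_B+r_C) = 0.08430.
C_B = 0.08430·C_{A0}·X = 0.08430×0.928×0.821 = 0.0642 mol·L⁻¹; Y_B = C_B/C_{A0} = 0.0692.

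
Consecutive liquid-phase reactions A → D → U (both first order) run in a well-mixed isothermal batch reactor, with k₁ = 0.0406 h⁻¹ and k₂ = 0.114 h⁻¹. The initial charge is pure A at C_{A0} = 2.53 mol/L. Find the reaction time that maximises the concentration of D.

14.1 h

For first-order series the maximum of C_D occurs at t_opt = ln(k₂/k₁)/(k₂−k₁).
= ln(0.114/0.0406)/(0.114−0.0406) = ln(2.808)/0.07340 = 1.032/0.07340 = 14.1 h.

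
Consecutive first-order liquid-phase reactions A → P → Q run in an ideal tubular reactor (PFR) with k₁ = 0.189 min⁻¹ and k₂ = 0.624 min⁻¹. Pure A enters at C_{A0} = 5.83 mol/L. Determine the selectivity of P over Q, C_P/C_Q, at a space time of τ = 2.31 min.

For first-order series with pure A initially, C_P(τ) = k₁C_{A0}/(k₂−k₁)·(e^(−k₁τ) − e^(−k₂τ)).
e^(−k₁τ) = e^(−0.189×2.31) = e^(−0.4366) = 0.6462; e^(−k₂τ) = e^(−1.441) = 0.2366.
C_P = 0.189×5.83/(0.624−0.189) × (0.6462−0.2366) = 2.533×0.4096 = 1.038 mol/L.
C_A = C_{A0}e^(−k₁τ) = 3.768 mol/L, so C_Q = C_{A0}−C_A−C_P = 1.025 mol/L; C_P/C_Q = 1.01.

1.01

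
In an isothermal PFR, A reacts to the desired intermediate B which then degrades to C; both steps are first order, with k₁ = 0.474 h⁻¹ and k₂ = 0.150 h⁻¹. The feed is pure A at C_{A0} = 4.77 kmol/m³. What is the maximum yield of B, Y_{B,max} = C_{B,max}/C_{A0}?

0.587

For a first-order series the maximum intermediate yield is C_{B,max}/C_{A0} = (k₁/k₂)^[k₂/(k₂−k₁)].
= (0.474/0.150)^(0.150/(0.150−0.474)) = (3.160)^(-0.4630) = 0.5870.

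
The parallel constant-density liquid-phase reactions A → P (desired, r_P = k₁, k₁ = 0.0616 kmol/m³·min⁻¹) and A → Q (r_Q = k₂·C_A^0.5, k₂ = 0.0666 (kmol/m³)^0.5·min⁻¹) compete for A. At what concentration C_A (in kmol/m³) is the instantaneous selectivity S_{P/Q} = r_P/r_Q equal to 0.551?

S_{P/Q} = (k₁/k₂)·C_A^-0.5 ⇒ C_A = (S·k₂/k₁)^(-2).
= (0.551×0.0666/0.0616)^(-2) = (0.5957)^(-2) = 2.82 kmol/m³.

2.82 kmol/m³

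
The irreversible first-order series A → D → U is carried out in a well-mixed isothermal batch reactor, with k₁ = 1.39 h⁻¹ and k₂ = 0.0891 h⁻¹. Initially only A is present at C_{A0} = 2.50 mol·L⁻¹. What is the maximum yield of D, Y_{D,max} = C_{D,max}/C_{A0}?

For a first-order series the maximum intermediate yield is C_{D,max}/C_{A0} = (k₁/k₂)^[k₂/(k₂−k₁)].
= (1.39/0.0891)^(0.0891/(0.0891−1.39)) = (15.60)^(-0.06849) = 0.8285.

0.828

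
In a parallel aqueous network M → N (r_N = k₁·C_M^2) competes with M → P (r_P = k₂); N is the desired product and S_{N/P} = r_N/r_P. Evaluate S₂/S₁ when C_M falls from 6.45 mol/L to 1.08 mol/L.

S_{N/P} = (k₁/k₂)·C_M^2, so S₂/S₁ = (C_{M,2}/C_{M,1})^2.
= (1.08/6.45)^2 = (0.1674)^2 = 0.0280.
Selectivity toward N falls as C_M falls — high-concentration operation is favoured.

0.0280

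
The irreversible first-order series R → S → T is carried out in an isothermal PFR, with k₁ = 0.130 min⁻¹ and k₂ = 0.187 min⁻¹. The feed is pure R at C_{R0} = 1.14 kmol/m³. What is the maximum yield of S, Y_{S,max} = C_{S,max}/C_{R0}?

Evaluating C_S at τ_opt = ln(k₂/k₁)/(k₂−k₁) gives C_{S,max}/C_{R0} = (k₁/k₂)^[k₂/(k₂−k₁)].
= (0.130/0.187)^(0.187/(0.187−0.130)) = (0.6952)^(3.281) = 0.3034.

0.303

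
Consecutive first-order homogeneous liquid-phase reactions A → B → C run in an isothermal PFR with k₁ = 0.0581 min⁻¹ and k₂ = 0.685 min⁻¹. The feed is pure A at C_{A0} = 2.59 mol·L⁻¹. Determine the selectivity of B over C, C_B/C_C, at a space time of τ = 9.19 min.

0.151

The intermediate concentration in a first-order A→B→C sequence is C_B = k₁C_{A0}(e^(−k₁τ) − e^(−k₂τ))/(k₂−k₁).
e^(−k₁τ) = e^(−0.0581×9.19) = e^(−0.5339) = 0.5863; e^(−k₂τ) = e^(−6.295) = 0.001845.
C_B = 0.0581×2.59/(0.685−0.0581) × (0.5863−0.001845) = 0.2400×0.5844 = 0.1403 mol·L⁻¹.
C_A = C_{A0}e^(−k₁τ) = 1.518 mol·L⁻¹, so C_C = C_{A0}−C_A−C_B = 0.9312 mol·L⁻¹; C_B/C_C = 0.151.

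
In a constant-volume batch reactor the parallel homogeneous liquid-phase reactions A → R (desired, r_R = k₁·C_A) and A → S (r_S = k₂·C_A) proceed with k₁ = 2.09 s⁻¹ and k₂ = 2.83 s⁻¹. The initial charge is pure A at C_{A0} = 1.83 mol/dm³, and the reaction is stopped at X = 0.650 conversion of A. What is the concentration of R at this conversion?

0.505 mol/dm³

C_A = C_{A0}(1−X) = 0.6405 mol/dm³.
Both paths are first order in A, so the instantaneous fraction to R is constant: dC_R/d(−C_A) = k₁/(k₁+k₂) = 0.4248.
C_R = 0.4248·(C_{A0}−C_A) = 0.4248×1.190 = 0.505 mol/dm³.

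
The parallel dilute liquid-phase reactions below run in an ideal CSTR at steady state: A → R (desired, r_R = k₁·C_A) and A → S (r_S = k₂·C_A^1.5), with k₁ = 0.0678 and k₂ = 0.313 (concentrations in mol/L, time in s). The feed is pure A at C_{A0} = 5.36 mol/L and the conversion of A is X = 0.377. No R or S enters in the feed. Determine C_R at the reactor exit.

0.214 mol/L

Exit C_A = C_{A0}(1−X) = 5.36×0.623 = 3.339 mol/L.
In a CSTR the entire volume is at exit conditions, so r_R = 0.0678×3.339 = 0.2264 and r_S = 0.313×3.339^1.5 = 1.910.
Fraction of consumed A going to R: r_R/(r_R+r_S) = 0.1060.
C_R = 0.1060·C_{A0}·X = 0.1060×5.36×0.377 = 0.214 mol/L.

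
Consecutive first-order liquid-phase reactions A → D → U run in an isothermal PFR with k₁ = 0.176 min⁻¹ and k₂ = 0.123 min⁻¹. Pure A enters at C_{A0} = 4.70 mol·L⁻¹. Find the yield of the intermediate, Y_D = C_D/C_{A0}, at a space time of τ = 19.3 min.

Solving the coupled first-order balances gives C_D(τ) = [k₁/(k₂−k₁)]·C_{A0}·(e^(−k₁τ) − e^(−k₂τ)).
e^(−k₁τ) = e^(−0.176×19.3) = e^(−3.397) = 0.03348; e^(−k₂τ) = e^(−2.374) = 0.09312.
C_D = 0.176×4.70/(0.123−0.176) × (0.03348−0.09312) = (-15.61)×(-0.05964) = 0.9308 mol·L⁻¹.
Y_D = C_D/C_{A0} = 0.9308/4.70 = 0.198.

0.198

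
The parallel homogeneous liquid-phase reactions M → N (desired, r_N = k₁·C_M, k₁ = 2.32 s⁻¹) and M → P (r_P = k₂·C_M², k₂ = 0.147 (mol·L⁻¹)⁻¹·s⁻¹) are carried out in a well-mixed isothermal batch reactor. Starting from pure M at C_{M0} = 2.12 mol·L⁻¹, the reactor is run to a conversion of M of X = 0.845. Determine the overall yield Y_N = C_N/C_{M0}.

C_M = C_{M0}(1−X) = 0.3286 mol·L⁻¹.
Along a PFR/batch, dC_N/dC_M = −r_N/(r_N+r_P) = −k₁/(k₁+k₂·C_M).
Integrating from C_{M0} to C_M: C_N = (2.32/0.147)·ln[(2.32+0.147·2.12)/(2.32+0.147·0.329)] = 15.78·ln(2.632/2.368) = 1.664 mol·L⁻¹.
Y_N = C_N/C_{M0} = 1.664/2.12 = 0.785.

0.785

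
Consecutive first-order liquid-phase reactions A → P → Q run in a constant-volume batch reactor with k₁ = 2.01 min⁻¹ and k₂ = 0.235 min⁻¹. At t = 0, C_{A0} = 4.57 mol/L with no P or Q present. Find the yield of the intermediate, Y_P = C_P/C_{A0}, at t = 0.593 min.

0.641

Solving the coupled first-order balances gives C_P(t) = [k₁/(k₂−k₁)]·C_{A0}·(e^(−k₁t) − e^(−k₂t)).
e^(−k₁t) = e^(−2.01×0.593) = e^(−1.192) = 0.3036; e^(−k₂t) = e^(−0.1394) = 0.8699.
C_P = 2.01×4.57/(0.235−2.01) × (0.3036−0.8699) = (-5.175)×(-0.5663) = 2.931 mol/L.
Y_P = C_P/C_{A0} = 2.931/4.57 = 0.641.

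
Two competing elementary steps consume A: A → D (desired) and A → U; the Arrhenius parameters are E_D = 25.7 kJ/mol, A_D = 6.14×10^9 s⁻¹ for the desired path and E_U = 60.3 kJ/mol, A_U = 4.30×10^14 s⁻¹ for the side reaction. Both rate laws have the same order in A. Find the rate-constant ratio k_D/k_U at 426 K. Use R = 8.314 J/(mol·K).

Since both paths have the same order in A, the concentration cancels and S_{D/U} = k_D/k_U = (A_D/A_U)·exp[(E_U−E_D)/(RT)].
(E_U−E_D)/(RT) = (60.3−25.7)×10³/(8.314×426) = 34600/3542 = 9.769.
k_D/k_U = (6.14×10^9/4.30×10^14)·exp(9.769) = 1.428×10^-5 × 17486 = 0.250.

0.250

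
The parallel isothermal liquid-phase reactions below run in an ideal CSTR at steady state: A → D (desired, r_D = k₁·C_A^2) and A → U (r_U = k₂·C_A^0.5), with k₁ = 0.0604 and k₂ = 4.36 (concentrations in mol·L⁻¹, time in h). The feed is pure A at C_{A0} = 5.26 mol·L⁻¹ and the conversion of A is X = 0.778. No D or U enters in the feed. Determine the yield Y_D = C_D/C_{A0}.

0.0134

Exit C_A = C_{A0}(1−X) = 5.26×0.222 = 1.168 mol·L⁻¹.
Rates in a CSTR are evaluated at the outlet concentration: r_D = 0.0604×1.168^2 = 0.08236, r_U = 4.36×1.168^0.5 = 4.711.
Fraction of consumed A going to D: r_D/(r_D+r_U) = 0.01718.
C_D = 0.01718·C_{A0}·X = 0.01718×5.26×0.778 = 0.0703 mol·L⁻¹; Y_D = C_D/C_{A0} = 0.0134.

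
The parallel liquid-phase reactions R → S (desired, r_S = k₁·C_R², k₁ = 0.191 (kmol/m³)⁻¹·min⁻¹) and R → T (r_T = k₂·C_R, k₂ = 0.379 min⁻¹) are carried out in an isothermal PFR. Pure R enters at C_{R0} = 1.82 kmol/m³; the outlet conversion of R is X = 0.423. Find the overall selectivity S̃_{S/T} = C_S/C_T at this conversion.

C_R = C_{R0}(1−X) = 1.050 kmol/m³.
Along a PFR/batch, dC_T/dC_R = −r_T/(r_S+r_T) = −k₂/(k₂+k₁·C_R).
Integrating from C_{R0} to C_R: C_T = (0.379/0.191)·ln[(0.379+0.191·1.82)/(0.379+0.191·1.05)] = 1.984·ln(0.7266/0.5796) = 0.4487 kmol/m³.
Then C_S = (C_{R0}−C_R) − C_T = 0.7699 − 0.4487 = 0.3212 kmol/m³.
S̃_{S/T} = C_S/C_T = 0.3212/0.4487 = 0.716.

0.716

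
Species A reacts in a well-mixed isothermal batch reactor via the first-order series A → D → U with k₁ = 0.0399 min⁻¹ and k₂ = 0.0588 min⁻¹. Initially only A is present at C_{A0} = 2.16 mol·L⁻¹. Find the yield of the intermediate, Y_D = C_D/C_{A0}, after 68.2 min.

0.101

The intermediate concentration in a first-order A→B→C sequence is C_D = k₁C_{A0}(e^(−k₁t) − e^(−k₂t))/(k₂−k₁).
e^(−k₁t) = e^(−0.0399×68.2) = e^(−2.721) = 0.06580; e^(−k₂t) = e^(−4.010) = 0.01813.
C_D = 0.0399×2.16/(0.0588−0.0399) × (0.06580−0.01813) = 4.560×0.04767 = 0.2174 mol·L⁻¹.
Y_D = C_D/C_{A0} = 0.2174/2.16 = 0.101.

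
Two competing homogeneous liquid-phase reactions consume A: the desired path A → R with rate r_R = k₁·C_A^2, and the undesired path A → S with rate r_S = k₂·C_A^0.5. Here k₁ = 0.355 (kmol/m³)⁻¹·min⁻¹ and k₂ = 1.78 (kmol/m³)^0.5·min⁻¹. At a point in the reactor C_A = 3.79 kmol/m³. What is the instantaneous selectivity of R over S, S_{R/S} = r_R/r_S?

S_{R/S} = r_R/r_S = (k₁·C_A^2)/(k₂·C_A^0.5) = (k₁/k₂)·C_A^1.5.
= (0.355×3.790^2) / (1.78×3.790^0.5) = 5.099/3.465 = 1.47.
Since the desired path is higher order in A, keeping C_A high (PFR or concentrated feed) favours R.

1.47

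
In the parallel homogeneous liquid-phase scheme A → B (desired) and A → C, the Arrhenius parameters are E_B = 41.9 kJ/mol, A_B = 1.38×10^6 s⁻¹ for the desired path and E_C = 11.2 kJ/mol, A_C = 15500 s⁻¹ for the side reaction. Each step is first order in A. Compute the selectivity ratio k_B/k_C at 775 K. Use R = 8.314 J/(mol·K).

0.759

With equal orders, S_{B/C} = k_B/k_C = (A_B/A_C)·exp[(E_C−E_B)/(RT)].
(E_C−E_B)/(RT) = (11.2−41.9)×10³/(8.314×775) = -30700/6443 = -4.765.
k_B/k_C = (1.38×10^6/15500)·exp(-4.765) = 89.03 × 0.008526 = 0.759.
Since E_B > E_C, raising the temperature improves selectivity toward B.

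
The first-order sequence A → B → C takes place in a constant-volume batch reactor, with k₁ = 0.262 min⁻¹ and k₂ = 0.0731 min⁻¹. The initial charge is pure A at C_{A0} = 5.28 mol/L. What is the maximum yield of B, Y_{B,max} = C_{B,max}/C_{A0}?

For a first-order series the maximum intermediate yield is C_{B,max}/C_{A0} = (k₁/k₂)^[k₂/(k₂−k₁)].
= (0.262/0.0731)^(0.0731/(0.0731−0.262)) = (3.584)^(-0.3870) = 0.6102.

0.610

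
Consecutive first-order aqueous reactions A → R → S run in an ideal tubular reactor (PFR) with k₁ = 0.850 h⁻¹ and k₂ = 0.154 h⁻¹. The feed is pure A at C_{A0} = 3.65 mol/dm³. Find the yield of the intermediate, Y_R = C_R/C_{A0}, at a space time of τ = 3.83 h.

Solving the coupled first-order balances gives C_R(τ) = [k₁/(k₂−k₁)]·C_{A0}·(e^(−k₁τ) − e^(−k₂τ)).
e^(−k₁τ) = e^(−0.850×3.83) = e^(−3.256) = 0.03856; e^(−k₂τ) = e^(−0.5898) = 0.5544.
C_R = 0.850×3.65/(0.154−0.850) × (0.03856−0.5544) = (-4.458)×(-0.5159) = 2.300 mol/dm³.
Y_R = C_R/C_{A0} = 2.300/3.65 = 0.630.

0.630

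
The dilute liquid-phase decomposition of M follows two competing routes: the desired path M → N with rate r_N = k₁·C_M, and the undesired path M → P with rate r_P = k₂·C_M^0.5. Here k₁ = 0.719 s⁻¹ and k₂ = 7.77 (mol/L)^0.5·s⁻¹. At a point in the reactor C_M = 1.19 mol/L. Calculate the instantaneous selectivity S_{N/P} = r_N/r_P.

S_{N/P} = r_N/r_P = (k₁·C_M)/(k₂·C_M^0.5) = (k₁/k₂)·C_M^0.5.
= (0.719×1.190) / (7.77×1.190^0.5) = 0.8556/8.476 = 0.101.
Since the desired path is higher order in M, keeping C_M high (PFR or concentrated feed) favours N.

0.101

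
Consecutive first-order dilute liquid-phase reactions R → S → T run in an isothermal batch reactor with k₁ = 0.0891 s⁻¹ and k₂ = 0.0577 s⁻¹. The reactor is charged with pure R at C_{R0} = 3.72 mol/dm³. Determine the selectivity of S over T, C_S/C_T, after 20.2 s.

For first-order series with pure R initially, C_S(t) = k₁C_{R0}/(k₂−k₁)·(e^(−k₁t) − e^(−k₂t)).
e^(−k₁t) = e^(−0.0891×20.2) = e^(−1.800) = 0.1653; e^(−k₂t) = e^(−1.166) = 0.3118.
C_S = 0.0891×3.72/(0.0577−0.0891) × (0.1653−0.3118) = (-10.56)×(-0.1464) = 1.546 mol/dm³.
C_R = C_{R0}e^(−k₁t) = 0.6150 mol/dm³, so C_T = C_{R0}−C_R−C_S = 1.559 mol/dm³; C_S/C_T = 0.991.

0.991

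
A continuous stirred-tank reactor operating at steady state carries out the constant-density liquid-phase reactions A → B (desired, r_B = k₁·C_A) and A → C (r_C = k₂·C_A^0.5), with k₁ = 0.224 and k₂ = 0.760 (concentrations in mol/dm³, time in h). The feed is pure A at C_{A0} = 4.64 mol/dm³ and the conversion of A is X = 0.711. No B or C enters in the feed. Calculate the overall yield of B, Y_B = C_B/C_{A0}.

0.181

Exit C_A = C_{A0}(1−X) = 4.64×0.289 = 1.341 mol/dm³.
A CSTR operates uniformly at the exit composition, giving r_B = 0.3004 and r_C = 0.8801 (each k·C_A^n at C_A = 1.341).
Fraction of consumed A going to B: r_B/(r_B+r_C) = 0.2545.
C_B = 0.2545·C_{A0}·X = 0.2545×4.64×0.711 = 0.839 mol/dm³; Y_B = C_B/C_{A0} = 0.181.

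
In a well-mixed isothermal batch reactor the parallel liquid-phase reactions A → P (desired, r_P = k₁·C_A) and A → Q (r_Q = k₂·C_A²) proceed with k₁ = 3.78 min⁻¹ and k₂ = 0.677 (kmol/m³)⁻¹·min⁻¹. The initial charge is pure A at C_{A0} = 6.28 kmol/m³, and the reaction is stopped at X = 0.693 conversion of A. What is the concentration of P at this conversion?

2.55 kmol/m³

C_A = C_{A0}(1−X) = 1.928 kmol/m³.
Along a PFR/batch, dC_P/dC_A = −r_P/(r_P+r_Q) = −k₁/(k₁+k₂·C_A).
Integrating from C_{A0} to C_A: C_P = (3.78/0.677)·ln[(3.78+0.677·6.28)/(3.78+0.677·1.93)] = 5.583·ln(8.032/5.085) = 2.552 kmol/m³.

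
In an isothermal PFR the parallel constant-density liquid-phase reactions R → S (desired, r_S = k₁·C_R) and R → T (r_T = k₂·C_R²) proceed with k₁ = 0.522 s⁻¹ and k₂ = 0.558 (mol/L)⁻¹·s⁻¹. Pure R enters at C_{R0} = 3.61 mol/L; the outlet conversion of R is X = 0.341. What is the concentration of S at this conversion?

0.295 mol/L

C_R = C_{R0}(1−X) = 2.379 mol/L.
Along a PFR/batch, dC_S/dC_R = −r_S/(r_S+r_T) = −k₁/(k₁+k₂·C_R).
Integrating from C_{R0} to C_R: C_S = (0.522/0.558)·ln[(0.522+0.558·3.61)/(0.522+0.558·2.38)] = 0.9355·ln(2.536/1.849) = 0.2955 mol/L.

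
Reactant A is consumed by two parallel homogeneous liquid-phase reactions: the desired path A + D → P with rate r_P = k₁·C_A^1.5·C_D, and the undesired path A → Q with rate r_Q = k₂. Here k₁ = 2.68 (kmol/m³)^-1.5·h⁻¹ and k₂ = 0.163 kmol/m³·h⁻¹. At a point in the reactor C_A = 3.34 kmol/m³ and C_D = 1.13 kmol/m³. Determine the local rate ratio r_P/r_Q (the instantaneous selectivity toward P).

113

S_{P/Q} = r_P/r_Q = (k₁·C_A^1.5·C_D)/(k₂) = (k₁/k₂)·C_A^1.5·C_D.
= (2.68×3.340^1.5×1.130) / (0.163) = 18.49/0.1630 = 113.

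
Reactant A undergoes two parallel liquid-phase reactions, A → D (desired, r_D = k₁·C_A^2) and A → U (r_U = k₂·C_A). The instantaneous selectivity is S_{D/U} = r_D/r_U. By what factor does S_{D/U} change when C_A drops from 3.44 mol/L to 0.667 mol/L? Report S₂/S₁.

0.194

S_{D/U} = (k₁/k₂)·C_A, so S₂/S₁ = (C_{A,2}/C_{A,1}).
= 0.667/3.44 = 0.194.
Selectivity toward D falls as C_A falls — high-concentration operation is favoured.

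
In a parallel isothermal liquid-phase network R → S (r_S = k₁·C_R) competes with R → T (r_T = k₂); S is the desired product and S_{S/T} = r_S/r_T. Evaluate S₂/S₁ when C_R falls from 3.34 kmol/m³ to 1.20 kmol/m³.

0.359

S_{S/T} = (k₁/k₂)·C_R, so S₂/S₁ = (C_{R,2}/C_{R,1}).
= 1.20/3.34 = 0.359.
Selectivity toward S falls as C_R falls — high-concentration operation is favoured.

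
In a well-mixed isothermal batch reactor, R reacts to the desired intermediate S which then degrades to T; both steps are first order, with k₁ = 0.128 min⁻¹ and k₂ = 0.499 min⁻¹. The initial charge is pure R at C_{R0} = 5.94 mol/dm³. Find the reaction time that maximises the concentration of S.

The intermediate peaks when r₁ = r₂, i.e. k₁e^(−k₁t) = k₂e^(−k₂t), giving t_opt = ln(k₂/k₁)/(k₂−k₁).
= ln(0.499/0.128)/(0.499−0.128) = ln(3.898)/0.3710 = 1.361/0.3710 = 3.67 min.

3.67 min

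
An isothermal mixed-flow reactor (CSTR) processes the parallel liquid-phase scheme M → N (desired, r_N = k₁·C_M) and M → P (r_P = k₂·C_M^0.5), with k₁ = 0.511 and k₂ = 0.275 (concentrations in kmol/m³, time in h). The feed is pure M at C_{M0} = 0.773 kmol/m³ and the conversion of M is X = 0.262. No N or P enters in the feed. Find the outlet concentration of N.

Exit C_M = C_{M0}(1−X) = 0.773×0.738 = 0.5705 kmol/m³.
In a CSTR the entire volume is at exit conditions, so r_N = 0.511×0.5705 = 0.2915 and r_P = 0.275×0.5705^0.5 = 0.2077.
Fraction of consumed M going to N: r_N/(r_N+r_P) = 0.5839.
C_N = 0.5839·C_{M0}·X = 0.5839×0.773×0.262 = 0.118 kmol/m³.

0.118 kmol/m³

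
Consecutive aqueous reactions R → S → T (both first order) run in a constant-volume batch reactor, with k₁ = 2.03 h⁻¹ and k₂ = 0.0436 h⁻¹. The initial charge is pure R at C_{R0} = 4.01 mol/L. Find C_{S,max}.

3.69 mol/L

At the optimum, C_{S,max}/C_{R0} = (k₁/k₂)^[k₂/(k₂−k₁)].
= (2.03/0.0436)^(0.0436/(0.0436−2.03)) = (46.56)^(-0.02195) = 0.9192.
C_{S,max} = 0.9192×4.01 = 3.69 mol/L.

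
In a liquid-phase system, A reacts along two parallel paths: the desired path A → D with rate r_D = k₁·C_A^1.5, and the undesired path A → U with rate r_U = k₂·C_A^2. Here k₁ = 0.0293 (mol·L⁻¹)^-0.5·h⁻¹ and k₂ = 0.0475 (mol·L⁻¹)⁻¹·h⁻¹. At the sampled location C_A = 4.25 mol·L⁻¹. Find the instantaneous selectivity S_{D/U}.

S_{D/U} = r_D/r_U = (k₁·C_A^1.5)/(k₂·C_A^2) = (k₁/k₂)·C_A^-0.5.
= (0.0293×4.250^1.5) / (0.0475×4.250^2) = 0.2567/0.8580 = 0.299.

0.299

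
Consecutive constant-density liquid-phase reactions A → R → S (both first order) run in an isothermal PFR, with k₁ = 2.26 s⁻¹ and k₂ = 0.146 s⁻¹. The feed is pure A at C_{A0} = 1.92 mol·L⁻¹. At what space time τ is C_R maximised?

1.30 s

Setting dC_R/dτ = 0 gives τ_opt = ln(k₂/k₁)/(k₂−k₁).
= ln(0.146/2.26)/(0.146−2.26) = ln(0.06460)/-2.114 = -2.740/-2.114 = 1.30 s.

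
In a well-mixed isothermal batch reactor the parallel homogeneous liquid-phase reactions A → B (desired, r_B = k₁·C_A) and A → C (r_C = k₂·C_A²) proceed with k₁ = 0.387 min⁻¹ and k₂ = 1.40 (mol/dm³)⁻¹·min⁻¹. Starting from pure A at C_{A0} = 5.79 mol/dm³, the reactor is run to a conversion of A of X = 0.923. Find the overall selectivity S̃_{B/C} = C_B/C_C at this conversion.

0.124

C_A = C_{A0}(1−X) = 0.4458 mol/dm³.
Along a PFR/batch, dC_B/dC_A = −r_B/(r_B+r_C) = −k₁/(k₁+k₂·C_A).
Integrating from C_{A0} to C_A: C_B = (0.387/1.40)·ln[(0.387+1.40·5.79)/(0.387+1.40·0.446)] = 0.2764·ln(8.493/1.011) = 0.5883 mol/dm³.
C_C = (C_{A0}−C_A)−C_B = 4.756 mol/dm³; S̃_{B/C} = 0.5883/4.756 = 0.124.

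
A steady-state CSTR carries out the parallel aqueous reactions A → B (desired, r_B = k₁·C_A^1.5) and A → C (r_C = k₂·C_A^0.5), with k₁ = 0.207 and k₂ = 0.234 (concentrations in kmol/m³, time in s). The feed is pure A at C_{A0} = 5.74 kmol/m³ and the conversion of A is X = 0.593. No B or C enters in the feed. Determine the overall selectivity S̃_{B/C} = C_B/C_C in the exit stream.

2.07

Exit C_A = C_{A0}(1−X) = 5.74×0.407 = 2.336 kmol/m³.
A CSTR operates uniformly at the exit composition, giving r_B = 0.7391 and r_C = 0.3577 (each k·C_A^n at C_A = 2.336).
Overall selectivity = C_B/C_C = r_Bτ/(r_Cτ) = r_B/r_C = 2.07.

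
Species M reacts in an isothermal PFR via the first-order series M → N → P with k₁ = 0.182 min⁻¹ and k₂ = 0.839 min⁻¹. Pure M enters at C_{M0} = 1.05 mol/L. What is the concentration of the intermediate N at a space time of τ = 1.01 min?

0.117 mol/L

Solving the coupled first-order balances gives C_N(τ) = [k₁/(k₂−k₁)]·C_{M0}·(e^(−k₁τ) − e^(−k₂τ)).
e^(−k₁τ) = e^(−0.182×1.01) = e^(−0.1838) = 0.8321; e^(−k₂τ) = e^(−0.8474) = 0.4285.
C_N = 0.182×1.05/(0.839−0.182) × (0.8321−0.4285) = 0.2909×0.4036 = 0.1174 mol/L.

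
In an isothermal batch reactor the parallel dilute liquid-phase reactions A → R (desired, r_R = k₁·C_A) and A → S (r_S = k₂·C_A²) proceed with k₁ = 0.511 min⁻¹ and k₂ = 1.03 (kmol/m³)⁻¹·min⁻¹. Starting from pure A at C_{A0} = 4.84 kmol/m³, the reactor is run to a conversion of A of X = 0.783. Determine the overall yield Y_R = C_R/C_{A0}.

0.127

C_A = C_{A0}(1−X) = 1.050 kmol/m³.
Along a PFR/batch, dC_R/dC_A = −r_R/(r_R+r_S) = −k₁/(k₁+k₂·C_A).
Integrating from C_{A0} to C_A: C_R = (0.511/1.03)·ln[(0.511+1.03·4.84)/(0.511+1.03·1.05)] = 0.4961·ln(5.496/1.593) = 0.6145 kmol/m³.
Y_R = C_R/C_{A0} = 0.6145/4.84 = 0.127.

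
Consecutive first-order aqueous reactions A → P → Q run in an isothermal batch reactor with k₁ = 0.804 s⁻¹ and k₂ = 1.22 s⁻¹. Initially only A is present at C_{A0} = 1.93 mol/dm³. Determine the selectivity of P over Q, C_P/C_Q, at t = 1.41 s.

Solving the coupled first-order balances gives C_P(t) = [k₁/(k₂−k₁)]·C_{A0}·(e^(−k₁t) − e^(−k₂t)).
e^(−k₁t) = e^(−0.804×1.41) = e^(−1.134) = 0.3219; e^(−k₂t) = e^(−1.720) = 0.1790.
C_P = 0.804×1.93/(1.22−0.804) × (0.3219−0.1790) = 3.730×0.1428 = 0.5328 mol/dm³.
C_A = C_{A0}e^(−k₁t) = 0.6212 mol/dm³, so C_Q = C_{A0}−C_A−C_P = 0.7760 mol/dm³; C_P/C_Q = 0.687.

0.687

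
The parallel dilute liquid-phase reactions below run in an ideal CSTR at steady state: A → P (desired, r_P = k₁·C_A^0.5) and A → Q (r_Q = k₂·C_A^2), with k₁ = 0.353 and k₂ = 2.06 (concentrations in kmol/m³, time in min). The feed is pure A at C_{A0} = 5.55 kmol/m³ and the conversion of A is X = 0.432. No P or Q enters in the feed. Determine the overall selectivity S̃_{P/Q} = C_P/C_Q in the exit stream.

0.0306

Exit C_A = C_{A0}(1−X) = 5.55×0.568 = 3.152 kmol/m³.
In a CSTR the entire volume is at exit conditions, so r_P = 0.353×3.152^0.5 = 0.6268 and r_Q = 2.06×3.152^2 = 20.47.
Overall selectivity = C_P/C_Q = r_Pτ/(r_Qτ) = r_P/r_Q = 0.0306.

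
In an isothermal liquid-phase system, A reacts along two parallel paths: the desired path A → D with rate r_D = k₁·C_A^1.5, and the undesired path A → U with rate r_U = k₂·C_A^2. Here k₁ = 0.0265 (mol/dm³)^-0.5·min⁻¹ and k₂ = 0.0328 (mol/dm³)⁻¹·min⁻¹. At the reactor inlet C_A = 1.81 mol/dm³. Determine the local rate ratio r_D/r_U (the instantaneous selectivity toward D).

0.601

S_{D/U} = r_D/r_U = (k₁·C_A^1.5)/(k₂·C_A^2) = (k₁/k₂)·C_A^-0.5.
= (0.0265×1.810^1.5) / (0.0328×1.810^2) = 0.06453/0.1075 = 0.601.
The undesired path is higher order in A, so low C_A (CSTR or dilute feed) favours D.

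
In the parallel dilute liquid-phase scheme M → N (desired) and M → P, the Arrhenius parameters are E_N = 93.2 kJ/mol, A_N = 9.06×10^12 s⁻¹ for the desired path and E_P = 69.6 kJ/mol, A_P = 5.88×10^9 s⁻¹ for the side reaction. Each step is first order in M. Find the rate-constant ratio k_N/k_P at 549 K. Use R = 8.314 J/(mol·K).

k_N/k_P = (A_N/A_P)·exp[−(E_N−E_P)/(RT)] = (A_N/A_P)·exp[(E_P−E_N)/(RT)].
(E_P−E_N)/(RT) = (69.6−93.2)×10³/(8.314×549) = -23600/4564 = -5.170.
k_N/k_P = (9.06×10^12/5.88×10^9)·exp(-5.170) = 1541 × 0.005682 = 8.75.

8.75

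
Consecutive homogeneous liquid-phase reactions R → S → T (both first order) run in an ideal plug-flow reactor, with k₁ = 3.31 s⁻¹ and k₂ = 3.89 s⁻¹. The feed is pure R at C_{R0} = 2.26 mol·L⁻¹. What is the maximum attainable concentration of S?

0.765 mol·L⁻¹

Evaluating C_S at τ_opt = ln(k₂/k₁)/(k₂−k₁) gives C_{S,max}/C_{R0} = (k₁/k₂)^[k₂/(k₂−k₁)].
= (3.31/3.89)^(3.89/(3.89−3.31)) = (0.8509)^(6.707) = 0.3386.
C_{S,max} = 0.3386×2.26 = 0.765 mol·L⁻¹.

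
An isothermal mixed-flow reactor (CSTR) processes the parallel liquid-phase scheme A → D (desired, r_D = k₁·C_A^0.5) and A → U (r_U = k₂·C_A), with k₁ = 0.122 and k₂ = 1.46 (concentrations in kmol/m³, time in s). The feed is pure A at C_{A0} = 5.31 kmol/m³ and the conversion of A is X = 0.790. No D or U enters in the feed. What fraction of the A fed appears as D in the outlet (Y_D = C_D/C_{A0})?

0.0579

Exit C_A = C_{A0}(1−X) = 5.31×0.210 = 1.115 kmol/m³.
Rates in a CSTR are evaluated at the outlet concentration: r_D = 0.122×1.115^0.5 = 0.1288, r_U = 1.46×1.115 = 1.628.
Fraction of consumed A going to D: r_D/(r_D+r_U) = 0.07333.
C_D = 0.07333·C_{A0}·X = 0.07333×5.31×0.790 = 0.308 kmol/m³; Y_D = C_D/C_{A0} = 0.0579.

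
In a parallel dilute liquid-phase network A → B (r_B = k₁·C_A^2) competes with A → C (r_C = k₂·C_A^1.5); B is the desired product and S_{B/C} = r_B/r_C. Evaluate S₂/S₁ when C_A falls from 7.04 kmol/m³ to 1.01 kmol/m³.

0.379

S_{B/C} = (k₁/k₂)·C_A^0.5, so S₂/S₁ = (C_{A,2}/C_{A,1})^0.5.
= (1.01/7.04)^0.5 = (0.1435)^0.5 = 0.379.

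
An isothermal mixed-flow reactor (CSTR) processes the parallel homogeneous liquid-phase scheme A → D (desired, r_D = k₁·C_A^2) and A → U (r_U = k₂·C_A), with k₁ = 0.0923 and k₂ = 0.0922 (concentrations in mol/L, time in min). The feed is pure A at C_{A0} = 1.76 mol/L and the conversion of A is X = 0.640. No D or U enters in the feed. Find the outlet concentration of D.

Exit C_A = C_{A0}(1−X) = 1.76×0.360 = 0.6336 mol/L.
Rates in a CSTR are evaluated at the outlet concentration: r_D = 0.0923×0.6336^2 = 0.03705, r_U = 0.0922×0.6336 = 0.05842.
Fraction of consumed A going to D: r_D/(r_D+r_U) = 0.3881.
C_D = 0.3881·C_{A0}·X = 0.3881×1.76×0.640 = 0.437 mol/L.

0.437 mol/L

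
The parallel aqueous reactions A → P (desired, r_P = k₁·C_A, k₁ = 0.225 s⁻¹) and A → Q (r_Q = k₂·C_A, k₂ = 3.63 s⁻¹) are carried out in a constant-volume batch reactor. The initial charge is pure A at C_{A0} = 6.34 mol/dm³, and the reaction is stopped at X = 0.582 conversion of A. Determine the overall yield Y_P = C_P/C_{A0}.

0.0340

C_A = C_{A0}(1−X) = 2.650 mol/dm³.
Both paths are first order in A, so the instantaneous fraction to P is constant: dC_P/d(−C_A) = k₁/(k₁+k₂) = 0.05837.
C_P = 0.05837·(C_{A0}−C_A) = 0.05837×3.690 = 0.215 mol/dm³.
Y_P = C_P/C_{A0} = 0.2154/6.34 = 0.0340.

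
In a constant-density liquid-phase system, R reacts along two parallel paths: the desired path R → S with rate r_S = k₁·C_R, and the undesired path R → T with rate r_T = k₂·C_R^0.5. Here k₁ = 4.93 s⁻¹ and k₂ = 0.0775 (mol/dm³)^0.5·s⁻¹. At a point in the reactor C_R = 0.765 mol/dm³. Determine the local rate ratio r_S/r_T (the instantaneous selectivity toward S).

55.6

S_{S/T} = r_S/r_T = (k₁·C_R)/(k₂·C_R^0.5) = (k₁/k₂)·C_R^0.5.
= (4.93×0.7650) / (0.0775×0.7650^0.5) = 3.771/0.06778 = 55.6.
Since the desired path is higher order in R, keeping C_R high (PFR or concentrated feed) favours S.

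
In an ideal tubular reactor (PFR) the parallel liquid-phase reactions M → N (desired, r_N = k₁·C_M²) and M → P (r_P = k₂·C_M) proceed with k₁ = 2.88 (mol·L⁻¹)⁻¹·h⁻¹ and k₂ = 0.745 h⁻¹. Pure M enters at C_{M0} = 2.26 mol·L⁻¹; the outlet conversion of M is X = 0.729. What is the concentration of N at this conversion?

1.37 mol·L⁻¹

C_M = C_{M0}(1−X) = 0.6125 mol·L⁻¹.
Along a PFR/batch, dC_P/dC_M = −r_P/(r_N+r_P) = −k₂/(k₂+k₁·C_M).
Integrating from C_{M0} to C_M: C_P = (0.745/2.88)·ln[(0.745+2.88·2.26)/(0.745+2.88·0.612)] = 0.2587·ln(7.254/2.509) = 0.2746 mol·L⁻¹.
Then C_N = (C_{M0}−C_M) − C_P = 1.648 − 0.2746 = 1.373 mol·L⁻¹.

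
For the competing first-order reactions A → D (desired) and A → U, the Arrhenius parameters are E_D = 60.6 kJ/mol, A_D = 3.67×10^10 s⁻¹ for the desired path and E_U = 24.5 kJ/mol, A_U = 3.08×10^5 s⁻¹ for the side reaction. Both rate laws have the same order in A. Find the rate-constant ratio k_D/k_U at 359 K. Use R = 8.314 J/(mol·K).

0.666

With equal orders, S_{D/U} = k_D/k_U = (A_D/A_U)·exp[(E_U−E_D)/(RT)].
(E_U−E_D)/(RT) = (24.5−60.6)×10³/(8.314×359) = -36100/2985 = -12.09.
k_D/k_U = (3.67×10^10/3.08×10^5)·exp(-12.09) = 1.192×10^5 × 5.588×10^-6 = 0.666.
Since E_D > E_U, raising the temperature improves selectivity toward D.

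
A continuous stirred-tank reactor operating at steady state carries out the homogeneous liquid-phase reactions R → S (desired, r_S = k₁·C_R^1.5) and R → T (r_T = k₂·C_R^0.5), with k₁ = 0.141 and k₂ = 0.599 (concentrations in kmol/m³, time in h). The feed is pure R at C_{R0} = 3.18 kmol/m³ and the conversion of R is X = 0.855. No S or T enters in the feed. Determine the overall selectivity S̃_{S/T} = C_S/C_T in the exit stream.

0.109

Exit C_R = C_{R0}(1−X) = 3.18×0.145 = 0.4611 kmol/m³.
In a CSTR the entire volume is at exit conditions, so r_S = 0.141×0.4611^1.5 = 0.04415 and r_T = 0.599×0.4611^0.5 = 0.4067.
Overall selectivity = C_S/C_T = r_Sτ/(r_Tτ) = r_S/r_T = 0.109.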